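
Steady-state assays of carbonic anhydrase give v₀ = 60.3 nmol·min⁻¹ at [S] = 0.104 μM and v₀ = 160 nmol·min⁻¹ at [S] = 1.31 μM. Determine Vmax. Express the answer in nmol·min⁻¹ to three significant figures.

In reciprocal form, 1/v = (Km/Vmax)·(1/[S]) + 1/Vmax. The two points give (1/[S], 1/v) = (9.615, 0.01658) and (0.7634, 0.006250).
Slope = (0.01658 − 0.006250)/(9.615 − 0.7634) = 0.001167; intercept = 0.01658 − 0.001167×9.615 = 0.005359.
Vmax = 1/intercept = 187 nmol·min⁻¹; Km = slope × Vmax = 0.001167 × 187 = 0.218 μM.

187 nmol·min⁻¹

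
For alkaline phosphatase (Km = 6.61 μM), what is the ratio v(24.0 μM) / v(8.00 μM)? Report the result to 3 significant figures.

1.43

The fractional saturations are [S]/(Km+[S]) = 8.00/14.61 = 0.5476 and 24.0/30.61 = 0.7841.
v₂/v₁ is just their ratio: 0.7841/0.5476 = 1.43.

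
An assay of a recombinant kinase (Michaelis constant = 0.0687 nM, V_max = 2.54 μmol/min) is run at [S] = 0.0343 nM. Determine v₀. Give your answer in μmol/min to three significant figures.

0.846 μmol/min

v = Vmax·[S]/(Km + [S]) = 2.54 × 0.0343 / (0.0687 + 0.0343)
  = 0.08712 / 0.1030 = 0.846 μmol/min.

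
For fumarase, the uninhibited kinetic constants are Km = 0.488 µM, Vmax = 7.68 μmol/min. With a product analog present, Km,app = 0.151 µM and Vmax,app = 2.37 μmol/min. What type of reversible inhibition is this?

uncompetitive

Both Km and Vmax decrease by the same factor (~3.24-fold) — characteristic of uncompetitive inhibition.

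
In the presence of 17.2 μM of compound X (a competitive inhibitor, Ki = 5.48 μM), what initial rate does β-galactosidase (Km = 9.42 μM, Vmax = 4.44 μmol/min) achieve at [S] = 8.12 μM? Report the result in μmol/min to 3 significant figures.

α = 1 + [I]/Ki = 1 + 17.2/5.48 = 4.139.
For a competitive inhibitor, Vmax is unchanged and the apparent Km becomes α·Km: Km,app = 39.0 μM, Vmax,app = 4.44 μmol/min.
v = Vmax,app·[S]/(Km,app + [S]) = 4.44 × 8.12/(39.0 + 8.12) = 0.765 μmol/min.

0.765 μmol/min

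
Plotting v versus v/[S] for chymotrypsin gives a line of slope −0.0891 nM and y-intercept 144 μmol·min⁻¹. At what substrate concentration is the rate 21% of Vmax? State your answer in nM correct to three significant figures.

The Eadie–Hofstee slope gives Km = 0.0891 nM (slope = −Km).
v/Vmax = [S]/(Km+[S]) = 0.21 ⇒ [S] = Km·0.21/(1−0.21) = 0.0891 × 0.2658 = 0.0237 nM.

0.0237 nM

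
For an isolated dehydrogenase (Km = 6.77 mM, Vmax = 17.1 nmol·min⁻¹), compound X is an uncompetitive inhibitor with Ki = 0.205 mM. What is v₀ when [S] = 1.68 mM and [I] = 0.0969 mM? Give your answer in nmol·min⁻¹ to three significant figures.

α = 1 + [I]/Ki = 1 + 0.0969/0.205 = 1.473.
For an uncompetitive inhibitor, both parameters are divided by α, giving Vmax/α and Km/α: Km,app = 4.60 mM, Vmax,app = 11.6 nmol·min⁻¹.
v = Vmax,app·[S]/(Km,app + [S]) = 11.6 × 1.68/(4.60 + 1.68) = 3.11 nmol·min⁻¹.

3.11 nmol·min⁻¹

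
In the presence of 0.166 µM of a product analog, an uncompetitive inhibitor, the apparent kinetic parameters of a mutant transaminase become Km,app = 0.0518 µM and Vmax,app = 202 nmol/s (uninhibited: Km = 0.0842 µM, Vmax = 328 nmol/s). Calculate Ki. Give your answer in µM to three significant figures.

0.266 µM

Uncompetitive: Vmax,app = Vmax/α (and Km,app = Km/α) with α = 1 + [I]/Ki.
α = Vmax/Vmax,app = 328/202 = 1.624.
Since α = 1 + [I]/Ki, [I]/Ki = 1.624 − 1 = 0.6238 and Ki = 0.166/0.6238 = 0.266 µM.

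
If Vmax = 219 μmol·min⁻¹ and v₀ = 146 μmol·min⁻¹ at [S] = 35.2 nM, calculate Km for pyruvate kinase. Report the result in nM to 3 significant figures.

17.6 nM

From v = Vmax[S]/(Km+[S]), Km = [S](Vmax − v)/v.
Km = 35.2 × (219 − 146) / 146 = 2570/146 = 17.6 nM.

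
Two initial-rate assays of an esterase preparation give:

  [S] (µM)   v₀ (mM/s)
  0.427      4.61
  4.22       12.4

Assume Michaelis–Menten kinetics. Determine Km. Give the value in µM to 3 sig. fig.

In reciprocal form, 1/v = (Km/Vmax)·(1/[S]) + 1/Vmax. The two points give (1/[S], 1/v) = (2.342, 0.2169) and (0.2370, 0.08065).
Slope = (0.2169 − 0.08065)/(2.342 − 0.2370) = 0.06474; intercept = 0.2169 − 0.06474×2.342 = 0.06530.
Vmax = 1/intercept = 15.3 mM/s; Km = slope × Vmax = 0.06474 × 15.3 = 0.991 µM.

0.991 µM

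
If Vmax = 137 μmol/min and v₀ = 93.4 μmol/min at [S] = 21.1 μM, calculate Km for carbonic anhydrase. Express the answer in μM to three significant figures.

v/Vmax = 93.4/137 = 0.6818 = [S]/(Km+[S]).
So Km + [S] = [S]/0.6818 = 30.95 μM, giving Km = 30.95 − 21.1 = 9.85 μM.

9.85 μM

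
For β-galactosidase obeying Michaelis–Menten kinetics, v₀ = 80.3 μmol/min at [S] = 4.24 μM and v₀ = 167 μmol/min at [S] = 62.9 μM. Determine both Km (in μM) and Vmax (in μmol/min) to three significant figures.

In reciprocal form, 1/v = (Km/Vmax)·(1/[S]) + 1/Vmax. The two points give (1/[S], 1/v) = (0.2358, 0.01245) and (0.01590, 0.005988).
Slope = (0.01245 − 0.005988)/(0.2358 − 0.01590) = 0.02939; intercept = 0.01245 − 0.02939×0.2358 = 0.005521.
Vmax = 1/intercept = 181 μmol/min; Km = slope × Vmax = 0.02939 × 181 = 5.32 μM.

Km = 5.32 μM; Vmax = 181 μmol/min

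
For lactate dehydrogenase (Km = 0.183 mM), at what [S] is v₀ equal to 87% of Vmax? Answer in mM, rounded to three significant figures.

v/Vmax = [S]/(Km+[S]) = 0.87, so [S] = Km·0.87/(1 − 0.87) = 0.183 × 6.692.
[S] = 1.22 mM.

1.22 mM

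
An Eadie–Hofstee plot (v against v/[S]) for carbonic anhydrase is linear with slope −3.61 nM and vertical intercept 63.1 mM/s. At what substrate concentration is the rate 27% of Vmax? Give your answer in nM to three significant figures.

1.34 nM

The Eadie–Hofstee slope gives Km = 3.61 nM (slope = −Km).
v/Vmax = [S]/(Km+[S]) = 0.27 ⇒ [S] = Km·0.27/(1−0.27) = 3.61 × 0.3699 = 1.34 nM.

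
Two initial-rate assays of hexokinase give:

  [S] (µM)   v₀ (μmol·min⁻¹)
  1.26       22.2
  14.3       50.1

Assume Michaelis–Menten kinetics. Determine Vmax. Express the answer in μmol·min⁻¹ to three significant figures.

In reciprocal form, 1/v = (Km/Vmax)·(1/[S]) + 1/Vmax. The two points give (1/[S], 1/v) = (0.7937, 0.04505) and (0.06993, 0.01996).
Slope = (0.04505 − 0.01996)/(0.7937 − 0.06993) = 0.03466; intercept = 0.04505 − 0.03466×0.7937 = 0.01754.
Vmax = 1/intercept = 57.0 μmol·min⁻¹; Km = slope × Vmax = 0.03466 × 57.0 = 1.98 µM.

57.0 μmol·min⁻¹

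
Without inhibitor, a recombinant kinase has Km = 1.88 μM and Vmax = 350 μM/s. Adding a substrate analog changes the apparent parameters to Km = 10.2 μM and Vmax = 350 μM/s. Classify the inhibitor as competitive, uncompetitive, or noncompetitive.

competitive

Km increases (1.88 → 10.2 μM) while Vmax is unchanged — the hallmark of competitive inhibition.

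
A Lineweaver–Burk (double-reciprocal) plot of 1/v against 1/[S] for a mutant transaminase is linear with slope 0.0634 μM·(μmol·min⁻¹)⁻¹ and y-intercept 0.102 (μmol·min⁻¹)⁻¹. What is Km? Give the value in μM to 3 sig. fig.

0.622 μM

y-intercept = 1/Vmax ⇒ Vmax = 9.80 μmol·min⁻¹; slope = Km/Vmax ⇒ Km = slope × Vmax.
Km = 0.0634 × 9.80 = 0.622 μM.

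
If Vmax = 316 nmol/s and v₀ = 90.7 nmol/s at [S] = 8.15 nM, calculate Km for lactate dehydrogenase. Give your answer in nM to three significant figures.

From v = Vmax[S]/(Km+[S]), Km = [S](Vmax − v)/v.
Km = 8.15 × (316 − 90.7) / 90.7 = 1836/90.7 = 20.2 nM.

20.2 nM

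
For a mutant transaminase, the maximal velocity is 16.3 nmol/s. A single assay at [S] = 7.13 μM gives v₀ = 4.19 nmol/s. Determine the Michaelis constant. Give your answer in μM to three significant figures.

20.6 μM

From v = Vmax[S]/(Km+[S]), Km = [S](Vmax − v)/v.
Km = 7.13 × (16.3 − 4.19) / 4.19 = 86.34/4.19 = 20.6 μM.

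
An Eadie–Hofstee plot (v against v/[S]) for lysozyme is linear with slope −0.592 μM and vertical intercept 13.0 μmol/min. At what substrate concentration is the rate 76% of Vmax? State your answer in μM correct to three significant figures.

1.87 μM

The Eadie–Hofstee slope gives Km = 0.592 μM (slope = −Km).
v/Vmax = [S]/(Km+[S]) = 0.76 ⇒ [S] = Km·0.76/(1−0.76) = 0.592 × 3.167 = 1.87 μM.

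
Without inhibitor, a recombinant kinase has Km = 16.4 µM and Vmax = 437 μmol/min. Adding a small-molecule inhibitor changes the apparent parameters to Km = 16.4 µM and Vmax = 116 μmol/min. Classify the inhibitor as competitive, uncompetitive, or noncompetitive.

Vmax decreases (437 → 116 μmol/min) while Km is unchanged — pure noncompetitive inhibition.

noncompetitive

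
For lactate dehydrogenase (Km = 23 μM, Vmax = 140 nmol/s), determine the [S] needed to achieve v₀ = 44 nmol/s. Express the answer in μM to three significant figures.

Rearranging v = Vmax[S]/(Km+[S]) gives [S] = Km·v/(Vmax − v).
[S] = 23 × 44 / (140 − 44) = 1012/96.00 = 10.5 μM.

10.5 μM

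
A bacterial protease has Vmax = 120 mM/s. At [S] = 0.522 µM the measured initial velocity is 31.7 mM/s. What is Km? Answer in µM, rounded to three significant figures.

1.45 µM

v/Vmax = 31.7/120 = 0.2642 = [S]/(Km+[S]).
So Km + [S] = [S]/0.2642 = 1.976 µM, giving Km = 1.976 − 0.522 = 1.45 µM.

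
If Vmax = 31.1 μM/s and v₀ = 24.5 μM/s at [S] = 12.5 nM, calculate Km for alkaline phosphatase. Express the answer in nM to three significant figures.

3.37 nM

From v = Vmax[S]/(Km+[S]), Km = [S](Vmax − v)/v.
Km = 12.5 × (31.1 − 24.5) / 24.5 = 82.50/24.5 = 3.37 nM.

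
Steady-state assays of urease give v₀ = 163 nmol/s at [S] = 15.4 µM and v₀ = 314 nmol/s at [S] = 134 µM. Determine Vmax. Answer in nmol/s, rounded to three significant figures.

357 nmol/s

From v = Vmax[S]/(Km+[S]), each point gives Vmax = v(Km+[S])/[S].
Equating: 163(Km+15.4)/15.4 = 314(Km+134)/134.
10.58·Km + 163 = 2.343·Km + 314, so (10.58 − 2.343)·Km = 314 − 163.
Km = 151.0/8.241 = 18.3 µM; then Vmax = 163(18.3+15.4)/15.4 = 357 nmol/s.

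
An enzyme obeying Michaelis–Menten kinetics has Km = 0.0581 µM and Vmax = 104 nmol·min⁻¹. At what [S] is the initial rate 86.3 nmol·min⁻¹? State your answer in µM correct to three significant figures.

0.283 µM

Rearranging v = Vmax[S]/(Km+[S]) gives [S] = Km·v/(Vmax − v).
[S] = 0.0581 × 86.3 / (104 − 86.3) = 5.014/17.70 = 0.283 µM.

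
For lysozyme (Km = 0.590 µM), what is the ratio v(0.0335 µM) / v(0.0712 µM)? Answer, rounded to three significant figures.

0.499

The fractional saturations are [S]/(Km+[S]) = 0.0712/0.6612 = 0.1077 and 0.0335/0.6235 = 0.05373.
v₂/v₁ is just their ratio: 0.05373/0.1077 = 0.499.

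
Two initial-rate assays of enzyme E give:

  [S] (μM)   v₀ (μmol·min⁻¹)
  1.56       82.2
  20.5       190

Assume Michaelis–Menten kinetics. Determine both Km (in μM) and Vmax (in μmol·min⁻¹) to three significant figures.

In reciprocal form, 1/v = (Km/Vmax)·(1/[S]) + 1/Vmax. The two points give (1/[S], 1/v) = (0.6410, 0.01217) and (0.04878, 0.005263).
Slope = (0.01217 − 0.005263)/(0.6410 − 0.04878) = 0.01165; intercept = 0.01217 − 0.01165×0.6410 = 0.004695.
Vmax = 1/intercept = 213 μmol·min⁻¹; Km = slope × Vmax = 0.01165 × 213 = 2.48 μM.

Km = 2.48 μM; Vmax = 213 μmol·min⁻¹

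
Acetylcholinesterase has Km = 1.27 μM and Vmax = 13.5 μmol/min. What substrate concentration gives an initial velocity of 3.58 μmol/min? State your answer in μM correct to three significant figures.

Rearranging v = Vmax[S]/(Km+[S]) gives [S] = Km·v/(Vmax − v).
[S] = 1.27 × 3.58 / (13.5 − 3.58) = 4.547/9.920 = 0.458 μM.

0.458 μM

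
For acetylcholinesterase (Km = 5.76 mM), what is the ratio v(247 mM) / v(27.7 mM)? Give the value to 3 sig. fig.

1.18

The fractional saturations are [S]/(Km+[S]) = 27.7/33.46 = 0.8279 and 247/252.8 = 0.9772.
v₂/v₁ is just their ratio: 0.9772/0.8279 = 1.18.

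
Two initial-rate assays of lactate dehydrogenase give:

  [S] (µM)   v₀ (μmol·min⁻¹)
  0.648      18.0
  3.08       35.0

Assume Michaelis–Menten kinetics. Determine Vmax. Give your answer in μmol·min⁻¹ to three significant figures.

From v = Vmax[S]/(Km+[S]), each point gives Vmax = v(Km+[S])/[S].
Equating: 18.0(Km+0.648)/0.648 = 35.0(Km+3.08)/3.08.
27.78·Km + 18.0 = 11.36·Km + 35.0, so (27.78 − 11.36)·Km = 35.0 − 18.0.
Km = 17.00/16.41 = 1.04 µM; then Vmax = 18.0(1.04+0.648)/0.648 = 46.8 μmol·min⁻¹.

46.8 μmol·min⁻¹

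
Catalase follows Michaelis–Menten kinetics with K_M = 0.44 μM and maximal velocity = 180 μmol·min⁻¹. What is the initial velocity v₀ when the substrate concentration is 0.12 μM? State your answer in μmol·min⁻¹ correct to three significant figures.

v = Vmax·[S]/(Km + [S]) = 180 × 0.12 / (0.44 + 0.12)
  = 21.60 / 0.5600 = 38.6 μmol·min⁻¹.

38.6 μmol·min⁻¹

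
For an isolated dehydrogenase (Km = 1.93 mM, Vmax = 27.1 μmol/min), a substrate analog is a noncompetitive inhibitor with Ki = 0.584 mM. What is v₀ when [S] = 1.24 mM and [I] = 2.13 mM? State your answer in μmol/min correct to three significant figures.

With α = 1 + [I]/Ki = 1 + 2.13/0.584 = 4.647, the noncompetitive rate law is v = (Vmax/α)·[S] / (Km + [S]).
v = (27.1/4.647)×1.24 / (1.93 + 1.24) = 7.231/3.170 = 2.28 μmol/min.

2.28 μmol/min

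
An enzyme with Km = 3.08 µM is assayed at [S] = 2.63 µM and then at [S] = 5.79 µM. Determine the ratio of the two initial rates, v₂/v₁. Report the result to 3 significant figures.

1.42

Since Vmax cancels, v₂/v₁ = [S]₂(Km+[S]₁) / [S]₁(Km+[S]₂).
= 5.79×(3.08+2.63) / (2.63×(3.08+5.79)) = 33.06/23.33 = 1.42.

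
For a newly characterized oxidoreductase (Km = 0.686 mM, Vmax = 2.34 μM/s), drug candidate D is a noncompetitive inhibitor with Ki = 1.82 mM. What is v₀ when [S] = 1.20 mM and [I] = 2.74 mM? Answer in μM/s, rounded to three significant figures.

0.594 μM/s

α = 1 + [I]/Ki = 1 + 2.74/1.82 = 2.505.
For a noncompetitive inhibitor, Vmax is reduced to Vmax/α while Km is unchanged: Km,app = 0.686 mM, Vmax,app = 0.934 μM/s.
v = Vmax,app·[S]/(Km,app + [S]) = 0.934 × 1.20/(0.686 + 1.20) = 0.594 μM/s.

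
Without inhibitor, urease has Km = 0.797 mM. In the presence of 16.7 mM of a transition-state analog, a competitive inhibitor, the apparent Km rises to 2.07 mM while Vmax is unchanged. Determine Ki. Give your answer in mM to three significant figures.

10.5 mM

Competitive: Km,app = α·Km with α = 1 + [I]/Ki.
α = Km,app/Km = 2.07/0.797 = 2.597.
Ki = [I]/(α − 1) = 16.7/1.597 = 10.5 mM.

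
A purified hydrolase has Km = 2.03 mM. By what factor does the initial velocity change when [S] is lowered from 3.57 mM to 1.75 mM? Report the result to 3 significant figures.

0.726

Since Vmax cancels, v₂/v₁ = [S]₂(Km+[S]₁) / [S]₁(Km+[S]₂).
= 1.75×(2.03+3.57) / (3.57×(2.03+1.75)) = 9.800/13.49 = 0.726.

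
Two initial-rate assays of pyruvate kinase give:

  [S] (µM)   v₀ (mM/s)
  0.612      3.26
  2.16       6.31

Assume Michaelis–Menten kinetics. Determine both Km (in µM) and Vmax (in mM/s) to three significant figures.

Km = 1.27 µM; Vmax = 10.0 mM/s

In reciprocal form, 1/v = (Km/Vmax)·(1/[S]) + 1/Vmax. The two points give (1/[S], 1/v) = (1.634, 0.3067) and (0.4630, 0.1585).
Slope = (0.3067 − 0.1585)/(1.634 − 0.4630) = 0.1266; intercept = 0.3067 − 0.1266×1.634 = 0.09986.
Vmax = 1/intercept = 10.0 mM/s; Km = slope × Vmax = 0.1266 × 10.0 = 1.27 µM.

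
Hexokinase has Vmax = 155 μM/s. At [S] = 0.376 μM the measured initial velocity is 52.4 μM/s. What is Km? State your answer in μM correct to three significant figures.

0.736 μM

v/Vmax = 52.4/155 = 0.3381 = [S]/(Km+[S]).
So Km + [S] = [S]/0.3381 = 1.112 μM, giving Km = 1.112 − 0.376 = 0.736 μM.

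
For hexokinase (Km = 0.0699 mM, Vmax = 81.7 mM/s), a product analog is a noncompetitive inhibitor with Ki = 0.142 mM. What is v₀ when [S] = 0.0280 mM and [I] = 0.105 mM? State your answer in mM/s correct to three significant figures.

13.4 mM/s

With α = 1 + [I]/Ki = 1 + 0.105/0.142 = 1.739, the noncompetitive rate law is v = (Vmax/α)·[S] / (Km + [S]).
v = (81.7/1.739)×0.0280 / (0.0699 + 0.0280) = 1.315/0.09790 = 13.4 mM/s.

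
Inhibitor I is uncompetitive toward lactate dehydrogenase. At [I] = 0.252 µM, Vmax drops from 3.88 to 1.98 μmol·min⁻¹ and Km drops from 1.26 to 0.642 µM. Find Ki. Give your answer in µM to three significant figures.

Uncompetitive: Vmax,app = Vmax/α (and Km,app = Km/α) with α = 1 + [I]/Ki.
α = Vmax/Vmax,app = 3.88/1.98 = 1.960.
Since α = 1 + [I]/Ki, [I]/Ki = 1.960 − 1 = 0.9596 and Ki = 0.252/0.9596 = 0.263 µM.

0.263 µM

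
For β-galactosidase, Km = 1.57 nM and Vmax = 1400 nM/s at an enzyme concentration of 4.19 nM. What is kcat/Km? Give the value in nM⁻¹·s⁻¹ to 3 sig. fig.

213 nM⁻¹·s⁻¹

kcat = Vmax/[E]total = 1400/4.19 = 334 s⁻¹.
kcat/Km = 334/1.57 = 213 nM⁻¹·s⁻¹.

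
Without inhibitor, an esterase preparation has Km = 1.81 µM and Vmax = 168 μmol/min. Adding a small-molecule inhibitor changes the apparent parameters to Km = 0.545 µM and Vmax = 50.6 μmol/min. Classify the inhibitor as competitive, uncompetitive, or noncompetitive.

uncompetitive

Both Km and Vmax decrease by the same factor (~3.32-fold) — characteristic of uncompetitive inhibition.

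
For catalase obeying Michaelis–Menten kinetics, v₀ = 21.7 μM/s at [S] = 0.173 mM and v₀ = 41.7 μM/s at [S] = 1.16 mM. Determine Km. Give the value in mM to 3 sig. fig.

0.224 mM

In reciprocal form, 1/v = (Km/Vmax)·(1/[S]) + 1/Vmax. The two points give (1/[S], 1/v) = (5.780, 0.04608) and (0.8621, 0.02398).
Slope = (0.04608 − 0.02398)/(5.780 − 0.8621) = 0.004494; intercept = 0.04608 − 0.004494×5.780 = 0.02011.
Vmax = 1/intercept = 49.7 μM/s; Km = slope × Vmax = 0.004494 × 49.7 = 0.224 mM.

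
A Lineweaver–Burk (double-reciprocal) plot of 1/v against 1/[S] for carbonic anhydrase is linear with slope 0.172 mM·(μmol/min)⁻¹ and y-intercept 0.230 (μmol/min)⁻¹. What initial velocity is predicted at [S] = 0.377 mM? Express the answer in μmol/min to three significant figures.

1.46 μmol/min

The y-intercept is 1/Vmax, so Vmax = 1/0.230 = 4.35 μmol/min.
The slope is Km/Vmax, so Km = 0.172 × 4.35 = 0.748 mM.
Then v = 4.35 × 0.377/(0.748 + 0.377) = 1.46 μmol/min.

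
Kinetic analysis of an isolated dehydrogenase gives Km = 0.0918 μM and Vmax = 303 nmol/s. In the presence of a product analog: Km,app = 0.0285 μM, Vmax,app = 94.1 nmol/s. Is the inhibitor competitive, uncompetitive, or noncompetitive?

uncompetitive

Both Km and Vmax decrease by the same factor (~3.22-fold) — characteristic of uncompetitive inhibition.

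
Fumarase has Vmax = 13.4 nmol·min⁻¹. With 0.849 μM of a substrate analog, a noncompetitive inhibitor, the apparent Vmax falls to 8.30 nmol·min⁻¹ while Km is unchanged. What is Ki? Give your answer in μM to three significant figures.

Noncompetitive: Vmax,app = Vmax/α with α = 1 + [I]/Ki.
α = Vmax/Vmax,app = 13.4/8.30 = 1.614.
Ki = [I]/(α − 1) = 0.849/0.6145 = 1.38 μM.

1.38 μM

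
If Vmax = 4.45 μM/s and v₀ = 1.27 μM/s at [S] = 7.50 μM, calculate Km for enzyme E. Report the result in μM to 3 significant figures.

18.8 μM

From v = Vmax[S]/(Km+[S]), Km = [S](Vmax − v)/v.
Km = 7.50 × (4.45 − 1.27) / 1.27 = 23.85/1.27 = 18.8 μM.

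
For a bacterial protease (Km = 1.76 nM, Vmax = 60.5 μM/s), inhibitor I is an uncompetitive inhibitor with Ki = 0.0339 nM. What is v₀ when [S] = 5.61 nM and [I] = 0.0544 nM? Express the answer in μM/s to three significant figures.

α = 1 + [I]/Ki = 1 + 0.0544/0.0339 = 2.605.
For an uncompetitive inhibitor, both parameters are divided by α, giving Vmax/α and Km/α: Km,app = 0.676 nM, Vmax,app = 23.2 μM/s.
v = Vmax,app·[S]/(Km,app + [S]) = 23.2 × 5.61/(0.676 + 5.61) = 20.7 μM/s.

20.7 μM/s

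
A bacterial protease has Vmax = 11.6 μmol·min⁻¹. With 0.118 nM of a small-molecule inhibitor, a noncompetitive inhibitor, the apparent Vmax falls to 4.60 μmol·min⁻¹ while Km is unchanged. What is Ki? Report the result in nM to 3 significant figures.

Noncompetitive: Vmax,app = Vmax/α with α = 1 + [I]/Ki.
α = Vmax/Vmax,app = 11.6/4.60 = 2.522.
Since α = 1 + [I]/Ki, [I]/Ki = 2.522 − 1 = 1.522 and Ki = 0.118/1.522 = 0.0775 nM.

0.0775 nM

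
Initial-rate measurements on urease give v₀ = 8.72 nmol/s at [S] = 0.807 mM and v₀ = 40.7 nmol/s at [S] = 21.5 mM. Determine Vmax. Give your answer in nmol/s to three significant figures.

47.5 nmol/s

From v = Vmax[S]/(Km+[S]), each point gives Vmax = v(Km+[S])/[S].
Equating: 8.72(Km+0.807)/0.807 = 40.7(Km+21.5)/21.5.
10.81·Km + 8.72 = 1.893·Km + 40.7, so (10.81 − 1.893)·Km = 40.7 − 8.72.
Km = 31.98/8.912 = 3.59 mM; then Vmax = 8.72(3.59+0.807)/0.807 = 47.5 nmol/s.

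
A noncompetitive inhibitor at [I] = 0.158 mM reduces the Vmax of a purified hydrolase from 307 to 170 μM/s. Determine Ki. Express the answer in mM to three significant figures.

Noncompetitive: Vmax,app = Vmax/α with α = 1 + [I]/Ki.
α = Vmax/Vmax,app = 307/170 = 1.806.
Ki = [I]/(α − 1) = 0.158/0.8059 = 0.196 mM.

0.196 mM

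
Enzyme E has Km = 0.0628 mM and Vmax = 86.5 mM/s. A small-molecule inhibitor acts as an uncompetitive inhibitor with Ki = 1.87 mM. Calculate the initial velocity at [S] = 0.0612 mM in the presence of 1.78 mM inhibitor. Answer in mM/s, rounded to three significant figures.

α = 1 + [I]/Ki = 1 + 1.78/1.87 = 1.952.
For an uncompetitive inhibitor, both parameters are divided by α, giving Vmax/α and Km/α: Km,app = 0.0322 mM, Vmax,app = 44.3 mM/s.
v = Vmax,app·[S]/(Km,app + [S]) = 44.3 × 0.0612/(0.0322 + 0.0612) = 29.0 mM/s.

29.0 mM/s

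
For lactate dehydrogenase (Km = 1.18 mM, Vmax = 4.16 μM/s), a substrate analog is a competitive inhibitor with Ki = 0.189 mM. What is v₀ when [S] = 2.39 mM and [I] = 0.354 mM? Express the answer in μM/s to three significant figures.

1.72 μM/s

α = 1 + [I]/Ki = 1 + 0.354/0.189 = 2.873.
For a competitive inhibitor, Vmax is unchanged and the apparent Km becomes α·Km: Km,app = 3.39 mM, Vmax,app = 4.16 μM/s.
v = Vmax,app·[S]/(Km,app + [S]) = 4.16 × 2.39/(3.39 + 2.39) = 1.72 μM/s.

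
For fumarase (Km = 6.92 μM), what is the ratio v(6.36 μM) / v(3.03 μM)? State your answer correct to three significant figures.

Since Vmax cancels, v₂/v₁ = [S]₂(Km+[S]₁) / [S]₁(Km+[S]₂).
= 6.36×(6.92+3.03) / (3.03×(6.92+6.36)) = 63.28/40.24 = 1.57.

1.57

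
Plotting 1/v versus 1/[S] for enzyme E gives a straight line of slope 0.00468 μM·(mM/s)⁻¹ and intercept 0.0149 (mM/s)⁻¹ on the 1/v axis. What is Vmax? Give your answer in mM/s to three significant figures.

The y-intercept of a Lineweaver–Burk plot equals 1/Vmax, so Vmax = 1/0.0149 = 67.1 mM/s.

67.1 mM/s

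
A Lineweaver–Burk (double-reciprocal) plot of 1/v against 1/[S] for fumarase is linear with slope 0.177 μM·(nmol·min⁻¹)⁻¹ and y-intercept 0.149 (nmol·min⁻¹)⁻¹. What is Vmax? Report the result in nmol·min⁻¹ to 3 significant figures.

6.71 nmol·min⁻¹

The y-intercept of a Lineweaver–Burk plot equals 1/Vmax, so Vmax = 1/0.149 = 6.71 nmol·min⁻¹.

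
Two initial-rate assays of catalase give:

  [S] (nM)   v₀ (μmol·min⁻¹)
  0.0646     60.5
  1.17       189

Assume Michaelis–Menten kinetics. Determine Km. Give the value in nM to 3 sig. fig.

In reciprocal form, 1/v = (Km/Vmax)·(1/[S]) + 1/Vmax. The two points give (1/[S], 1/v) = (15.48, 0.01653) and (0.8547, 0.005291).
Slope = (0.01653 − 0.005291)/(15.48 − 0.8547) = 0.0007684; intercept = 0.01653 − 0.0007684×15.48 = 0.004634.
Vmax = 1/intercept = 216 μmol·min⁻¹; Km = slope × Vmax = 0.0007684 × 216 = 0.166 nM.

0.166 nM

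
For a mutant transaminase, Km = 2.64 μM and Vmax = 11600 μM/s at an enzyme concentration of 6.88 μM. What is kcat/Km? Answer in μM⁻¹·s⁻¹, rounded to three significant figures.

kcat = Vmax/[E]total = 11600/6.88 = 1690 s⁻¹.
kcat/Km = 1690/2.64 = 639 μM⁻¹·s⁻¹.

639 μM⁻¹·s⁻¹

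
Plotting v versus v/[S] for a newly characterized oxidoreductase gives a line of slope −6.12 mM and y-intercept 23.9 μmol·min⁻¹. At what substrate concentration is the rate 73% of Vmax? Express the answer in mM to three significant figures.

16.5 mM

The Eadie–Hofstee slope gives Km = 6.12 mM (slope = −Km).
v/Vmax = [S]/(Km+[S]) = 0.73 ⇒ [S] = Km·0.73/(1−0.73) = 6.12 × 2.704 = 16.5 mM.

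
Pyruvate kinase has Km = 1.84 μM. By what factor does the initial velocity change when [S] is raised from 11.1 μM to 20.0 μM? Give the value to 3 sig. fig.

Since Vmax cancels, v₂/v₁ = [S]₂(Km+[S]₁) / [S]₁(Km+[S]₂).
= 20.0×(1.84+11.1) / (11.1×(1.84+20.0)) = 258.8/242.4 = 1.07.

1.07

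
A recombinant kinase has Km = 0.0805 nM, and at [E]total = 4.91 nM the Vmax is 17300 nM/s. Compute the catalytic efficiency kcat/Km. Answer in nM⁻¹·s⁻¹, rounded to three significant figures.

43800 nM⁻¹·s⁻¹

kcat = Vmax/[E]total = 17300/4.91 = 3520 s⁻¹.
kcat/Km = 3520/0.0805 = 43800 nM⁻¹·s⁻¹.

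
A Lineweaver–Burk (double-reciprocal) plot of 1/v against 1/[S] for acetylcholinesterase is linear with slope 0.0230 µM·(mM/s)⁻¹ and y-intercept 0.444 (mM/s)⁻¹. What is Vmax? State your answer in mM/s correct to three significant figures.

2.25 mM/s

The y-intercept of a Lineweaver–Burk plot equals 1/Vmax, so Vmax = 1/0.444 = 2.25 mM/s.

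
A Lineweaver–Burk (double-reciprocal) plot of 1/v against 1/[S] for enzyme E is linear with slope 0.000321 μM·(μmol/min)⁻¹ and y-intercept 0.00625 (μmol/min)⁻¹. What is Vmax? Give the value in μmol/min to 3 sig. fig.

160 μmol/min

The y-intercept of a Lineweaver–Burk plot equals 1/Vmax, so Vmax = 1/0.00625 = 160 μmol/min.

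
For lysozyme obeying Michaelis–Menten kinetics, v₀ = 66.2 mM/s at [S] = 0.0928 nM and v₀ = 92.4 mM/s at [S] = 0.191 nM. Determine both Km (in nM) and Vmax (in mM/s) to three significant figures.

From v = Vmax[S]/(Km+[S]), each point gives Vmax = v(Km+[S])/[S].
Equating: 66.2(Km+0.0928)/0.0928 = 92.4(Km+0.191)/0.191.
713.4·Km + 66.2 = 483.8·Km + 92.4, so (713.4 − 483.8)·Km = 92.4 − 66.2.
Km = 26.20/229.6 = 0.114 nM; then Vmax = 66.2(0.114+0.0928)/0.0928 = 148 mM/s.

Km = 0.114 nM; Vmax = 148 mM/s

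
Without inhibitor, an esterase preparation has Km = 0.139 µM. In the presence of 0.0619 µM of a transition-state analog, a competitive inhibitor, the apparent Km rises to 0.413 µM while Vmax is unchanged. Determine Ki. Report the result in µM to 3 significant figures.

Competitive: Km,app = α·Km with α = 1 + [I]/Ki.
α = Km,app/Km = 0.413/0.139 = 2.971.
Ki = [I]/(α − 1) = 0.0619/1.971 = 0.0314 µM.

0.0314 µM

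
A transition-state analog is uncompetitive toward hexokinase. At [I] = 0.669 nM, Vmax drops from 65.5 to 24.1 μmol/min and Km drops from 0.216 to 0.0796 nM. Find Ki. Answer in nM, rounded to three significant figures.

Uncompetitive: Vmax,app = Vmax/α (and Km,app = Km/α) with α = 1 + [I]/Ki.
α = Vmax/Vmax,app = 65.5/24.1 = 2.718.
Ki = [I]/(α − 1) = 0.669/1.718 = 0.389 nM.

0.389 nM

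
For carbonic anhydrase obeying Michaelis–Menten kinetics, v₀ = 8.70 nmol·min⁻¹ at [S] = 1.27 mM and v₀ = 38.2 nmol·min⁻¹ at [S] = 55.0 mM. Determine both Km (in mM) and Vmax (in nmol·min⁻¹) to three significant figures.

Km = 4.79 mM; Vmax = 41.5 nmol·min⁻¹

In reciprocal form, 1/v = (Km/Vmax)·(1/[S]) + 1/Vmax. The two points give (1/[S], 1/v) = (0.7874, 0.1149) and (0.01818, 0.02618).
Slope = (0.1149 − 0.02618)/(0.7874 − 0.01818) = 0.1154; intercept = 0.1149 − 0.1154×0.7874 = 0.02408.
Vmax = 1/intercept = 41.5 nmol·min⁻¹; Km = slope × Vmax = 0.1154 × 41.5 = 4.79 mM.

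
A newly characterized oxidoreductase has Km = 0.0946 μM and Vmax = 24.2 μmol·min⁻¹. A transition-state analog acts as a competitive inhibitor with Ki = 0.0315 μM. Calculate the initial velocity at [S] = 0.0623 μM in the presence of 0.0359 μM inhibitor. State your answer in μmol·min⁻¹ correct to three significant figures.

5.70 μmol·min⁻¹

With α = 1 + [I]/Ki = 1 + 0.0359/0.0315 = 2.140, the competitive rate law is v = Vmax[S] / (αKm + [S]).
v = 24.2×0.0623 / (2.140×0.0946 + 0.0623) = 1.508/0.2647 = 5.70 μmol·min⁻¹.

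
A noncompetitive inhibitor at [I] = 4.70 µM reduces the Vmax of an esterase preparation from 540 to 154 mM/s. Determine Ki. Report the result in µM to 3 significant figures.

Noncompetitive: Vmax,app = Vmax/α with α = 1 + [I]/Ki.
α = Vmax/Vmax,app = 540/154 = 3.506.
Since α = 1 + [I]/Ki, [I]/Ki = 3.506 − 1 = 2.506 and Ki = 4.70/2.506 = 1.88 µM.

1.88 µM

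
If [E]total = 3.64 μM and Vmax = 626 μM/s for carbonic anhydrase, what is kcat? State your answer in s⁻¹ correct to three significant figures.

kcat = Vmax/[E]total = 626 μM/s / 3.64 μM = 172 s⁻¹.

172 s⁻¹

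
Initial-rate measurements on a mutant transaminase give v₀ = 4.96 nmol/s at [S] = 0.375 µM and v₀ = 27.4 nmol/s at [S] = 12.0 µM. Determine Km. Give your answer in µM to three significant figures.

2.05 µM

From v = Vmax[S]/(Km+[S]), each point gives Vmax = v(Km+[S])/[S].
Equating: 4.96(Km+0.375)/0.375 = 27.4(Km+12.0)/12.0.
13.23·Km + 4.96 = 2.283·Km + 27.4, so (13.23 − 2.283)·Km = 27.4 − 4.96.
Km = 22.44/10.94 = 2.05 µM; then Vmax = 4.96(2.05+0.375)/0.375 = 32.1 nmol/s.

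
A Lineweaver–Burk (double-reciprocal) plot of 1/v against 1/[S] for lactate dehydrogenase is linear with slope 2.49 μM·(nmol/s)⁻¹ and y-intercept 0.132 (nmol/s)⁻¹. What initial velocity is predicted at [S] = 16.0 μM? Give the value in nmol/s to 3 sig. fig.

The y-intercept is 1/Vmax, so Vmax = 1/0.132 = 7.58 nmol/s.
The slope is Km/Vmax, so Km = 2.49 × 7.58 = 18.9 μM.
Then v = 7.58 × 16.0/(18.9 + 16.0) = 3.48 nmol/s.

3.48 nmol/s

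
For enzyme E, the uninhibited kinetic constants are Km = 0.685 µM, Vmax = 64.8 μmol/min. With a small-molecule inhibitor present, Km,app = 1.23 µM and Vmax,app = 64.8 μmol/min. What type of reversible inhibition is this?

Km increases (0.685 → 1.23 µM) while Vmax is unchanged — the hallmark of competitive inhibition.

competitive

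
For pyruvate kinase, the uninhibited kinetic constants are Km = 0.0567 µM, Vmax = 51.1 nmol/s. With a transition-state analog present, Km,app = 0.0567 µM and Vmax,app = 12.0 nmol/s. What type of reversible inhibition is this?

noncompetitive

Vmax decreases (51.1 → 12.0 nmol/s) while Km is unchanged — pure noncompetitive inhibition.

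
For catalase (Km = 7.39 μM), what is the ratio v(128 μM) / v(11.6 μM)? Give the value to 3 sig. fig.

1.55

The fractional saturations are [S]/(Km+[S]) = 11.6/18.99 = 0.6108 and 128/135.4 = 0.9454.
v₂/v₁ is just their ratio: 0.9454/0.6108 = 1.55.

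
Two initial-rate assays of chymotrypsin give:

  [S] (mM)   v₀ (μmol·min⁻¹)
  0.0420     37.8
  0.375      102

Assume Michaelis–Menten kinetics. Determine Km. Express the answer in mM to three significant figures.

0.102 mM

In reciprocal form, 1/v = (Km/Vmax)·(1/[S]) + 1/Vmax. The two points give (1/[S], 1/v) = (23.81, 0.02646) and (2.667, 0.009804).
Slope = (0.02646 − 0.009804)/(23.81 − 2.667) = 0.0007876; intercept = 0.02646 − 0.0007876×23.81 = 0.007704.
Vmax = 1/intercept = 130 μmol·min⁻¹; Km = slope × Vmax = 0.0007876 × 130 = 0.102 mM.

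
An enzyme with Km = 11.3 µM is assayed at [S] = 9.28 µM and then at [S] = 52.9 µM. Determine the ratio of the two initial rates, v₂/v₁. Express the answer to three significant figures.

1.83

Since Vmax cancels, v₂/v₁ = [S]₂(Km+[S]₁) / [S]₁(Km+[S]₂).
= 52.9×(11.3+9.28) / (9.28×(11.3+52.9)) = 1089/595.8 = 1.83.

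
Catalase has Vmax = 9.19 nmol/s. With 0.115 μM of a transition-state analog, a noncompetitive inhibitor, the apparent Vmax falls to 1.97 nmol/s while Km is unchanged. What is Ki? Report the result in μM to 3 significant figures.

0.0314 μM

Noncompetitive: Vmax,app = Vmax/α with α = 1 + [I]/Ki.
α = Vmax/Vmax,app = 9.19/1.97 = 4.665.
Since α = 1 + [I]/Ki, [I]/Ki = 4.665 − 1 = 3.665 and Ki = 0.115/3.665 = 0.0314 μM.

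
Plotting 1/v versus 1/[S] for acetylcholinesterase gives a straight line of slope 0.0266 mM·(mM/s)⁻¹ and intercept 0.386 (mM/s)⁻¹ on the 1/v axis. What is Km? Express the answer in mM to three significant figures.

0.0689 mM

y-intercept = 1/Vmax ⇒ Vmax = 2.59 mM/s; slope = Km/Vmax ⇒ Km = slope × Vmax.
Km = 0.0266 × 2.59 = 0.0689 mM.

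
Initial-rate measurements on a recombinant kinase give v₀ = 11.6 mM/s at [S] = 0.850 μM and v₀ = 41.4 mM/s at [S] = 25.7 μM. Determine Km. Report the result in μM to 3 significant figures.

2.48 μM

In reciprocal form, 1/v = (Km/Vmax)·(1/[S]) + 1/Vmax. The two points give (1/[S], 1/v) = (1.176, 0.08621) and (0.03891, 0.02415).
Slope = (0.08621 − 0.02415)/(1.176 − 0.03891) = 0.05455; intercept = 0.08621 − 0.05455×1.176 = 0.02203.
Vmax = 1/intercept = 45.4 mM/s; Km = slope × Vmax = 0.05455 × 45.4 = 2.48 μM.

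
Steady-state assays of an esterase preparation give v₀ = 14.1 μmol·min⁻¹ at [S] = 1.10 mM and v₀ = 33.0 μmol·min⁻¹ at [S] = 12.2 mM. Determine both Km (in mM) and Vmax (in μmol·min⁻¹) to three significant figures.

Km = 1.87 mM; Vmax = 38.1 μmol·min⁻¹

From v = Vmax[S]/(Km+[S]), each point gives Vmax = v(Km+[S])/[S].
Equating: 14.1(Km+1.10)/1.10 = 33.0(Km+12.2)/12.2.
12.82·Km + 14.1 = 2.705·Km + 33.0, so (12.82 − 2.705)·Km = 33.0 − 14.1.
Km = 18.90/10.11 = 1.87 mM; then Vmax = 14.1(1.87+1.10)/1.10 = 38.1 μmol·min⁻¹.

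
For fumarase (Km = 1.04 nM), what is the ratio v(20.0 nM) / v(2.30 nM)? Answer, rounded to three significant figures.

1.38

The fractional saturations are [S]/(Km+[S]) = 2.30/3.340 = 0.6886 and 20.0/21.04 = 0.9506.
v₂/v₁ is just their ratio: 0.9506/0.6886 = 1.38.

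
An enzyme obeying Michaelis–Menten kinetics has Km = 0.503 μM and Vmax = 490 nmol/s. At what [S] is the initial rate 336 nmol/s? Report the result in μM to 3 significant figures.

The required fractional saturation is v/Vmax = 336/490 = 0.6857.
Then [S]/(Km+[S]) = 0.6857 ⇒ [S] = 0.503 × 0.6857/(1 − 0.6857) = 1.10 μM.

1.10 μM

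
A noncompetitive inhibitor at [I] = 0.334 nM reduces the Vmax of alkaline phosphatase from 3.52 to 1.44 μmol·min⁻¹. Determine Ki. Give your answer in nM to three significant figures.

0.231 nM

Noncompetitive: Vmax,app = Vmax/α with α = 1 + [I]/Ki.
α = Vmax/Vmax,app = 3.52/1.44 = 2.444.
Since α = 1 + [I]/Ki, [I]/Ki = 2.444 − 1 = 1.444 and Ki = 0.334/1.444 = 0.231 nM.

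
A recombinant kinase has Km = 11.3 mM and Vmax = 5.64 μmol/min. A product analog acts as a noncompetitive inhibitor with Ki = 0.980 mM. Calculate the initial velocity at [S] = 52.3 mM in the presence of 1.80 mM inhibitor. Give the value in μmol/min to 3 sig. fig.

With α = 1 + [I]/Ki = 1 + 1.80/0.980 = 2.837, the noncompetitive rate law is v = (Vmax/α)·[S] / (Km + [S]).
v = (5.64/2.837)×52.3 / (11.3 + 52.3) = 104.0/63.60 = 1.63 μmol/min.

1.63 μmol/min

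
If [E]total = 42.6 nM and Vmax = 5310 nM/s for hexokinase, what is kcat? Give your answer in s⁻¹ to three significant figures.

kcat = Vmax/[E]total = 5310 nM/s / 42.6 nM = 125 s⁻¹.

125 s⁻¹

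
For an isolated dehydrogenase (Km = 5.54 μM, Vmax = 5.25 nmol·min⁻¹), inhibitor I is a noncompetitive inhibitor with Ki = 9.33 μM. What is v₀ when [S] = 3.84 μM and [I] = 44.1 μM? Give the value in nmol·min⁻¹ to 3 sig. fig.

0.375 nmol·min⁻¹

With α = 1 + [I]/Ki = 1 + 44.1/9.33 = 5.727, the noncompetitive rate law is v = (Vmax/α)·[S] / (Km + [S]).
v = (5.25/5.727)×3.84 / (5.54 + 3.84) = 3.520/9.380 = 0.375 nmol·min⁻¹.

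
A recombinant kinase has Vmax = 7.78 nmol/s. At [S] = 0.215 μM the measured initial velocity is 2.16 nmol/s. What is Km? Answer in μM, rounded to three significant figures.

0.559 μM

From v = Vmax[S]/(Km+[S]), Km = [S](Vmax − v)/v.
Km = 0.215 × (7.78 − 2.16) / 2.16 = 1.208/2.16 = 0.559 μM.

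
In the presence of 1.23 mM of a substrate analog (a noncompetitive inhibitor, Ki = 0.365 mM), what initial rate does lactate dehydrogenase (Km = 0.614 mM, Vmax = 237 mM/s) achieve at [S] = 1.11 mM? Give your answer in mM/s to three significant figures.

34.9 mM/s

α = 1 + [I]/Ki = 1 + 1.23/0.365 = 4.370.
For a noncompetitive inhibitor, Vmax is reduced to Vmax/α while Km is unchanged: Km,app = 0.614 mM, Vmax,app = 54.2 mM/s.
v = Vmax,app·[S]/(Km,app + [S]) = 54.2 × 1.11/(0.614 + 1.11) = 34.9 mM/s.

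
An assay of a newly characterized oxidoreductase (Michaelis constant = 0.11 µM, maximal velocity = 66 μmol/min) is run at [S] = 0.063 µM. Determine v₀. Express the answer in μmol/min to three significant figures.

v = Vmax·[S]/(Km + [S]) = 66 × 0.063 / (0.11 + 0.063)
  = 4.158 / 0.1730 = 24.0 μmol/min.

24.0 μmol/min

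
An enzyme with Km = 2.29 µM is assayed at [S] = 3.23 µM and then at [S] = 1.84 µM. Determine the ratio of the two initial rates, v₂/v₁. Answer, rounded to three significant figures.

0.761

Since Vmax cancels, v₂/v₁ = [S]₂(Km+[S]₁) / [S]₁(Km+[S]₂).
= 1.84×(2.29+3.23) / (3.23×(2.29+1.84)) = 10.16/13.34 = 0.761.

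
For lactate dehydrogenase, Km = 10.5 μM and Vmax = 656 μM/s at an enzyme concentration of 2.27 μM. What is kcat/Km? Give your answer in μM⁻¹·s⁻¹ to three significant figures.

kcat = Vmax/[E]total = 656/2.27 = 289 s⁻¹.
kcat/Km = 289/10.5 = 27.5 μM⁻¹·s⁻¹.

27.5 μM⁻¹·s⁻¹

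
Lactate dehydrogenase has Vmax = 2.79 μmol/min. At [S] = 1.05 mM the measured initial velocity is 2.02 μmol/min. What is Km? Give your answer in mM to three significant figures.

From v = Vmax[S]/(Km+[S]), Km = [S](Vmax − v)/v.
Km = 1.05 × (2.79 − 2.02) / 2.02 = 0.8085/2.02 = 0.400 mM.

0.400 mM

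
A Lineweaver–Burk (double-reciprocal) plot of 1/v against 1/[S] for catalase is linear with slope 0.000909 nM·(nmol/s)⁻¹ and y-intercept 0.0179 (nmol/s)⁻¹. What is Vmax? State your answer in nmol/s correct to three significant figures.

The y-intercept of a Lineweaver–Burk plot equals 1/Vmax, so Vmax = 1/0.0179 = 55.9 nmol/s.

55.9 nmol/s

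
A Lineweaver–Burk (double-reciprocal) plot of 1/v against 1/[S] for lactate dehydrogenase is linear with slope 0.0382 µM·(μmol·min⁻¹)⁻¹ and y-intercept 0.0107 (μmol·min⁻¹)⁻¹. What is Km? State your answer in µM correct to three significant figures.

y-intercept = 1/Vmax ⇒ Vmax = 93.5 μmol·min⁻¹; slope = Km/Vmax ⇒ Km = slope × Vmax.
Km = 0.0382 × 93.5 = 3.57 µM.

3.57 µM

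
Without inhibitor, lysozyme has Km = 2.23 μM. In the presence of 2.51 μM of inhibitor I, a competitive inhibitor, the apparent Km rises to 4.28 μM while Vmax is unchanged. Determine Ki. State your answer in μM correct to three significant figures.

2.73 μM

Competitive: Km,app = α·Km with α = 1 + [I]/Ki.
α = Km,app/Km = 4.28/2.23 = 1.919.
Ki = [I]/(α − 1) = 2.51/0.9193 = 2.73 μM.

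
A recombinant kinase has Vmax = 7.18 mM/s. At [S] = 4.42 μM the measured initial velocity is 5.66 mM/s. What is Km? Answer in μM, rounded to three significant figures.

1.19 μM

From v = Vmax[S]/(Km+[S]), Km = [S](Vmax − v)/v.
Km = 4.42 × (7.18 − 5.66) / 5.66 = 6.718/5.66 = 1.19 μM.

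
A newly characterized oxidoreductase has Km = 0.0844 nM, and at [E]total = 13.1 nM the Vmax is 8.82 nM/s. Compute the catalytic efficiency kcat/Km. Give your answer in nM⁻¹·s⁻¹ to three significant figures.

kcat = Vmax/[E]total = 8.82/13.1 = 0.673 s⁻¹.
kcat/Km = 0.673/0.0844 = 7.98 nM⁻¹·s⁻¹.

7.98 nM⁻¹·s⁻¹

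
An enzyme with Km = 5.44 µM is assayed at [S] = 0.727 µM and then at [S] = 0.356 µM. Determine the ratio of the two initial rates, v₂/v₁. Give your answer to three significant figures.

0.521

The fractional saturations are [S]/(Km+[S]) = 0.727/6.167 = 0.1179 and 0.356/5.796 = 0.06142.
v₂/v₁ is just their ratio: 0.06142/0.1179 = 0.521.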